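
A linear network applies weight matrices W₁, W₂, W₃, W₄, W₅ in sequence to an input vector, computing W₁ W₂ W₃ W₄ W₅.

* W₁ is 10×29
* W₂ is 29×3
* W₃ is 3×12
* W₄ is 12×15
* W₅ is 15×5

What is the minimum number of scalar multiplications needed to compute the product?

1785

Adjacent pairs: W₁W₂ = 10·29·3 = 870; W₂W₃ = 29·3·12 = 1044; W₃W₄ = 3·12·15 = 540; W₄W₅ = 12·15·5 = 900.
Length 3: W₁..W₃: k=1: 0+1044+10·29·12=4524; k=2: 870+0+10·3·12=1230 → min 1230 | W₂..W₄: k=2: 0+540+29·3·15=1845; k=3: 1044+0+29·12·15=6264 → min 1845 | W₃..W₅: k=3: 0+900+3·12·5=1080; k=4: 540+0+3·15·5=765 → min 765.
Length 4: W₁..W₄: k=1: 0+1845+10·29·15=6195; k=2: 870+540+10·3·15=1860; k=3: 1230+0+10·12·15=3030 → min 1860 | W₂..W₅: k=2: 0+765+29·3·5=1200; k=3: 1044+900+29·12·5=3684; k=4: 1845+0+29·15·5=4020 → min 1200.
Length 5: W₁..W₅: k=1: 0+1200+10·29·5=2650; k=2: 870+765+10·3·5=1785; k=3: 1230+900+10·12·5=2730; k=4: 1860+0+10·15·5=2610 → min 1785.
Optimal order: ((W₁ W₂) ((W₃ W₄) W₅)) with cost 1785.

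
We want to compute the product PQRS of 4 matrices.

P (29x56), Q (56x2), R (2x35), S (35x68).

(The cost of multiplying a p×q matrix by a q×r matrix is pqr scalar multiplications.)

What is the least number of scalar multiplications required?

Adjacent pairs: PQ = 29·56·2 = 3248; QR = 56·2·35 = 3920; RS = 2·35·68 = 4760.
Length 3: P..R: k=1: 0+3920+29·56·35=60760; k=2: 3248+0+29·2·35=5278 → min 5278 | Q..S: k=2: 0+4760+56·2·68=12376; k=3: 3920+0+56·35·68=137200 → min 12376.
Length 4: P..S: k=1: 0+12376+29·56·68=122808; k=2: 3248+4760+29·2·68=11952; k=3: 5278+0+29·35·68=74298 → min 11952.
Optimal order: ((PQ)(RS)) with cost 11952.

11952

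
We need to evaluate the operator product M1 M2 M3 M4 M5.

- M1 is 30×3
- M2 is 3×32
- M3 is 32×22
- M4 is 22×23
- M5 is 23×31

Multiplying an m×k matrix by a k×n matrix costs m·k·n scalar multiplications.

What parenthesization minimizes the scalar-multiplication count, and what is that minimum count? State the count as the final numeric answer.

8559

Adjacent pairs: M1M2 = 30·3·32 = 2880; M2M3 = 3·32·22 = 2112; M3M4 = 32·22·23 = 16192; M4M5 = 22·23·31 = 15686.
Length 3: M1..M3: k=1: 0+2112+30·3·22=4092; k=2: 2880+0+30·32·22=24000 → min 4092 | M2..M4: k=2: 0+16192+3·32·23=18400; k=3: 2112+0+3·22·23=3630 → min 3630 | M3..M5: k=3: 0+15686+32·22·31=37510; k=4: 16192+0+32·23·31=39008 → min 37510.
Length 4: M1..M4: k=1: 0+3630+30·3·23=5700; k=2: 2880+16192+30·32·23=41152; k=3: 4092+0+30·22·23=19272 → min 5700 | M2..M5: k=2: 0+37510+3·32·31=40486; k=3: 2112+15686+3·22·31=19844; k=4: 3630+0+3·23·31=5769 → min 5769.
Length 5: M1..M5: k=1: 0+5769+30·3·31=8559; k=2: 2880+37510+30·32·31=70150; k=3: 4092+15686+30·22·31=40238; k=4: 5700+0+30·23·31=27090 → min 8559.
Optimal parenthesization: (M1 (((M2 M3) M4) M5)) with cost 8559.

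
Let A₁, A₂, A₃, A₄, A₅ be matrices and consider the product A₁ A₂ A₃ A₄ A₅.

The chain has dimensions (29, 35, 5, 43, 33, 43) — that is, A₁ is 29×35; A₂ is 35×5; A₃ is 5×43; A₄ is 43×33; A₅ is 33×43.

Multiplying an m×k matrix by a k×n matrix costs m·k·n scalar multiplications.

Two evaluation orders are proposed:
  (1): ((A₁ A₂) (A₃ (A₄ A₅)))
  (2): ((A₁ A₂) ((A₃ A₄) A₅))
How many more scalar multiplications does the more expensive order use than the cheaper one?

Order (1) = ((A₁ A₂) (A₃ (A₄ A₅))): (A₁ A₂): 29×35 by 35×5 → 29×5, cost 29·35·5 = 5075; (A₄ A₅): 43×33 by 33×43 → 43×43, cost 43·33·43 = 61017; (A₃ (A₄ A₅)): 5×43 by 43×43 → 5×43, cost 5·43·43 = 9245; cumulative 70262; ((A₁ A₂) (A₃ (A₄ A₅))): 29×5 by 5×43 → 29×43, cost 29·5·43 = 6235; cumulative 81572. Total 81572.
Order (2) = ((A₁ A₂) ((A₃ A₄) A₅)): (A₁ A₂): 29×35 by 35×5 → 29×5, cost 29·35·5 = 5075; (A₃ A₄): 5×43 by 43×33 → 5×33, cost 5·43·33 = 7095; ((A₃ A₄) A₅): 5×33 by 33×43 → 5×43, cost 5·33·43 = 7095; cumulative 14190; ((A₁ A₂) ((A₃ A₄) A₅)): 29×5 by 5×43 → 29×43, cost 29·5·43 = 6235; cumulative 25500. Total 25500.
Difference: |81572 − 25500| = 56072.

56072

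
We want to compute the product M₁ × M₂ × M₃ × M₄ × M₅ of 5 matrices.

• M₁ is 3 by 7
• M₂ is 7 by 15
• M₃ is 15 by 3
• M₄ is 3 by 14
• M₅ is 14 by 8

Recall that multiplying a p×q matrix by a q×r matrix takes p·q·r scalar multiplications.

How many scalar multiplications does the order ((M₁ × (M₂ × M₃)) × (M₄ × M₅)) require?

786

(M₂ × M₃): 7×15 by 15×3 → 7×3, cost 7·15·3 = 315
(M₁ × (M₂ × M₃)): 3×7 by 7×3 → 3×3, cost 3·7·3 = 63; cumulative 378
(M₄ × M₅): 3×14 by 14×8 → 3×8, cost 3·14·8 = 336
((M₁ × (M₂ × M₃)) × (M₄ × M₅)): 3×3 by 3×8 → 3×8, cost 3·3·8 = 72; cumulative 786
Total: 786 scalar multiplications.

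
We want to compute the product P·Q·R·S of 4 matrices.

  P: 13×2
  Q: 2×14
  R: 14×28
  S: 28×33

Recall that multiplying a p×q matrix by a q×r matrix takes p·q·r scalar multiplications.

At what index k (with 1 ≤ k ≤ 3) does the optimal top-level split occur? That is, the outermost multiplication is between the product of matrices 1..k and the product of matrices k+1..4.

1

Adjacent pairs: PQ = 13·2·14 = 364; QR = 2·14·28 = 784; RS = 14·28·33 = 12936.
Length 3: P..R: k=1: 0+784+13·2·28=1512; k=2: 364+0+13·14·28=5460 → min 1512 | Q..S: k=2: 0+12936+2·14·33=13860; k=3: 784+0+2·28·33=2632 → min 2632.
Top-level splits: k=1: (P..P)·(Q..S) → 0+2632+13·2·33 = 3490; k=2: (P..Q)·(R..S) → 364+12936+13·14·33 = 19306; k=3: (P..R)·(S..S) → 1512+0+13·28·33 = 13524.
Best split is after P, i.e. k = 1.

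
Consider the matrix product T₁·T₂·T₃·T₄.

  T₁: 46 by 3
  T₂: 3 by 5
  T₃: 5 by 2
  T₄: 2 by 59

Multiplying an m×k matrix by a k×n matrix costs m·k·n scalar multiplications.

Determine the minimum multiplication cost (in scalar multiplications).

Adjacent pairs: T₁T₂ = 46·3·5 = 690; T₂T₃ = 3·5·2 = 30; T₃T₄ = 5·2·59 = 590.
Length 3: T₁..T₃: k=1: 0+30+46·3·2=306; k=2: 690+0+46·5·2=1150 → min 306 | T₂..T₄: k=2: 0+590+3·5·59=1475; k=3: 30+0+3·2·59=384 → min 384.
Length 4: T₁..T₄: k=1: 0+384+46·3·59=8526; k=2: 690+590+46·5·59=14850; k=3: 306+0+46·2·59=5734 → min 5734.
Optimal order: ((T₁·(T₂·T₃))·T₄) with cost 5734.

5734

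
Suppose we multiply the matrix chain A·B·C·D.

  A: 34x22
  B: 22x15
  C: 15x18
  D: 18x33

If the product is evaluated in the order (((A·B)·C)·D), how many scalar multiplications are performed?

(A·B): 34×22 by 22×15 → 34×15, cost 34·22·15 = 11220
((A·B)·C): 34×15 by 15×18 → 34×18, cost 34·15·18 = 9180; cumulative 20400
(((A·B)·C)·D): 34×18 by 18×33 → 34×33, cost 34·18·33 = 20196; cumulative 40596
Total: 40596 scalar multiplications.

40596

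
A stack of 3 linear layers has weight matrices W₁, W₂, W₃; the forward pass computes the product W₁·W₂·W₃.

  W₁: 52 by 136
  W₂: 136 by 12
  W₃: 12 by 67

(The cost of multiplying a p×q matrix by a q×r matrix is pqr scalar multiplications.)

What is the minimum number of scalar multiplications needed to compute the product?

126672

Order (W₁·(W₂·W₃)): (W₂·W₃): 136×12 by 12×67 → 136×67, cost 136·12·67 = 109344; (W₁·(W₂·W₃)): 52×136 by 136×67 → 52×67, cost 52·136·67 = 473824; cumulative 583168. Total 583168.
Order ((W₁·W₂)·W₃): (W₁·W₂): 52×136 by 136×12 → 52×12, cost 52·136·12 = 84864; ((W₁·W₂)·W₃): 52×12 by 12×67 → 52×67, cost 52·12·67 = 41808; cumulative 126672. Total 126672.
Minimum: 126672.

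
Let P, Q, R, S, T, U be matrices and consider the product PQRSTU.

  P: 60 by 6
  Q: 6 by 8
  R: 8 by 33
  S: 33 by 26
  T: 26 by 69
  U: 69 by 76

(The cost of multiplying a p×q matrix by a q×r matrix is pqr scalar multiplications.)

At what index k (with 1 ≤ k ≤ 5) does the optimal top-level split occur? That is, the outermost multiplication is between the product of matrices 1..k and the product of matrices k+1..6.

Adjacent pairs: PQ = 60·6·8 = 2880; QR = 6·8·33 = 1584; RS = 8·33·26 = 6864; ST = 33·26·69 = 59202; TU = 26·69·76 = 136344.
Length 3: P..R: k=1: 0+1584+60·6·33=13464; k=2: 2880+0+60·8·33=18720 → min 13464 | Q..S: k=2: 0+6864+6·8·26=8112; k=3: 1584+0+6·33·26=6732 → min 6732 | R..T: k=3: 0+59202+8·33·69=77418; k=4: 6864+0+8·26·69=21216 → min 21216 | S..U: k=4: 0+136344+33·26·76=201552; k=5: 59202+0+33·69·76=232254 → min 201552.
Length 4: P..S: k=1: 0+6732+60·6·26=16092; k=2: 2880+6864+60·8·26=22224; k=3: 13464+0+60·33·26=64944 → min 16092 | Q..T: k=2: 0+21216+6·8·69=24528; k=3: 1584+59202+6·33·69=74448; k=4: 6732+0+6·26·69=17496 → min 17496 | R..U: k=3: 0+201552+8·33·76=221616; k=4: 6864+136344+8·26·76=159016; k=5: 21216+0+8·69·76=63168 → min 63168.
Length 5: P..T: k=1: 0+17496+60·6·69=42336; k=2: 2880+21216+60·8·69=57216; k=3: 13464+59202+60·33·69=209286; k=4: 16092+0+60·26·69=123732 → min 42336 | Q..U: k=2: 0+63168+6·8·76=66816; k=3: 1584+201552+6·33·76=218184; k=4: 6732+136344+6·26·76=154932; k=5: 17496+0+6·69·76=48960 → min 48960.
Top-level splits: k=1: (P..P)·(Q..U) → 0+48960+60·6·76 = 76320; k=2: (P..Q)·(R..U) → 2880+63168+60·8·76 = 102528; k=3: (P..R)·(S..U) → 13464+201552+60·33·76 = 365496; k=4: (P..S)·(T..U) → 16092+136344+60·26·76 = 270996; k=5: (P..T)·(U..U) → 42336+0+60·69·76 = 356976.
Best split is after P, i.e. k = 1.

1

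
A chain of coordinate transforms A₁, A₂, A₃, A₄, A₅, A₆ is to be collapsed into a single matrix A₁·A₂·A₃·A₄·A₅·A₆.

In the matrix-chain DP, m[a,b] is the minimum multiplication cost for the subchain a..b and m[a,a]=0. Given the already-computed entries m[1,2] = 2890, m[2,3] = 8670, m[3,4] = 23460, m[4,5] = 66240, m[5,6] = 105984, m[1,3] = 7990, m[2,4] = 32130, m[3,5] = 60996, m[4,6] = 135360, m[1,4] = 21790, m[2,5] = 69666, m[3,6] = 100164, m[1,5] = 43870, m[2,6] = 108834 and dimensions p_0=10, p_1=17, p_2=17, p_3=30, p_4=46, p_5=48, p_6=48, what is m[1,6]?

m[1,6] = min over k∈[1,5] of m[1,k]+m[k+1,6]+p_{0}·p_k·p_{6}.
k=1: 0 + 108834 + 10·17·48 = 116994; k=2: 2890 + 100164 + 10·17·48 = 111214; k=3: 7990 + 135360 + 10·30·48 = 157750; k=4: 21790 + 105984 + 10·46·48 = 149854; k=5: 43870 + 0 + 10·48·48 = 66910.
Minimum: 66910 at k=5.

66910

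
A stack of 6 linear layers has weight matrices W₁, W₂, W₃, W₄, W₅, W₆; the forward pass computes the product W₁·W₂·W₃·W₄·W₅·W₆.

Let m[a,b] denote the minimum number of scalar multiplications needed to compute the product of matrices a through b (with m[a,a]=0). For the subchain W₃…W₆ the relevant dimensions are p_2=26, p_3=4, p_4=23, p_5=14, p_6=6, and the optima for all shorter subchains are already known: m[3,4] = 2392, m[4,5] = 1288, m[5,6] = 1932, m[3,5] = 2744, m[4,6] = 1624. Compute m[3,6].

m[3,6] = min over k∈[3,5] of m[3,k]+m[k+1,6]+p_{2}·p_k·p_{6}.
k=3: 0 + 1624 + 26·4·6 = 2248; k=4: 2392 + 1932 + 26·23·6 = 7912; k=5: 2744 + 0 + 26·14·6 = 4928.
Minimum: 2248 at k=3.

2248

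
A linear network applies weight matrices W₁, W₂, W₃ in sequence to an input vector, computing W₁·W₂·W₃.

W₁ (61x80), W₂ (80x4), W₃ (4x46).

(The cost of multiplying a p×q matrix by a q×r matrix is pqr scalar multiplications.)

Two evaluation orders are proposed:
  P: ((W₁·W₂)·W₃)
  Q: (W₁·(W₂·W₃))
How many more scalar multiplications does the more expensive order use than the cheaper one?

208456

Order P = ((W₁·W₂)·W₃): (W₁·W₂): 61×80 by 80×4 → 61×4, cost 61·80·4 = 19520; ((W₁·W₂)·W₃): 61×4 by 4×46 → 61×46, cost 61·4·46 = 11224; cumulative 30744. Total 30744.
Order Q = (W₁·(W₂·W₃)): (W₂·W₃): 80×4 by 4×46 → 80×46, cost 80·4·46 = 14720; (W₁·(W₂·W₃)): 61×80 by 80×46 → 61×46, cost 61·80·46 = 224480; cumulative 239200. Total 239200.
Difference: |30744 − 239200| = 208456.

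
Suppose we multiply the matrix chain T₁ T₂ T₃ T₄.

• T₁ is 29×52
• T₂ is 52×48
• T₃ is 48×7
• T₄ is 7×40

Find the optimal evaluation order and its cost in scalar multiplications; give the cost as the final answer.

Adjacent pairs: T₁T₂ = 29·52·48 = 72384; T₂T₃ = 52·48·7 = 17472; T₃T₄ = 48·7·40 = 13440.
Length 3: T₁..T₃: k=1: 0+17472+29·52·7=28028; k=2: 72384+0+29·48·7=82128 → min 28028 | T₂..T₄: k=2: 0+13440+52·48·40=113280; k=3: 17472+0+52·7·40=32032 → min 32032.
Length 4: T₁..T₄: k=1: 0+32032+29·52·40=92352; k=2: 72384+13440+29·48·40=141504; k=3: 28028+0+29·7·40=36148 → min 36148.
Optimal parenthesization: ((T₁ (T₂ T₃)) T₄) with cost 36148.

36148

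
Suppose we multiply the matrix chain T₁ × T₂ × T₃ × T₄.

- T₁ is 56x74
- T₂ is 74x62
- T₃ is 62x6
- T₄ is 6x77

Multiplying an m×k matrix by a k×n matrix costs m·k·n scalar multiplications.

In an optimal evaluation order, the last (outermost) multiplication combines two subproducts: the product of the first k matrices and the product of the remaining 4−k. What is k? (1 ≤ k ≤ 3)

Adjacent pairs: T₁T₂ = 56·74·62 = 256928; T₂T₃ = 74·62·6 = 27528; T₃T₄ = 62·6·77 = 28644.
Length 3: T₁..T₃: k=1: 0+27528+56·74·6=52392; k=2: 256928+0+56·62·6=277760 → min 52392 | T₂..T₄: k=2: 0+28644+74·62·77=381920; k=3: 27528+0+74·6·77=61716 → min 61716.
Top-level splits: k=1: (T₁..T₁)·(T₂..T₄) → 0+61716+56·74·77 = 380804; k=2: (T₁..T₂)·(T₃..T₄) → 256928+28644+56·62·77 = 552916; k=3: (T₁..T₃)·(T₄..T₄) → 52392+0+56·6·77 = 78264.
Best split is after T₃, i.e. k = 3.

3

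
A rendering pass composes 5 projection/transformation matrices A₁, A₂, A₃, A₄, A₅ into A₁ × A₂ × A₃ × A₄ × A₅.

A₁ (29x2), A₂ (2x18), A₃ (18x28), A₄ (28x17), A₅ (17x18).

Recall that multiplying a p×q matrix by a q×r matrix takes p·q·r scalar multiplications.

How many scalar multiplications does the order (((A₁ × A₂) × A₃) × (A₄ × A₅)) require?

(A₁ × A₂): 29×2 by 2×18 → 29×18, cost 29·2·18 = 1044
((A₁ × A₂) × A₃): 29×18 by 18×28 → 29×28, cost 29·18·28 = 14616; cumulative 15660
(A₄ × A₅): 28×17 by 17×18 → 28×18, cost 28·17·18 = 8568
(((A₁ × A₂) × A₃) × (A₄ × A₅)): 29×28 by 28×18 → 29×18, cost 29·28·18 = 14616; cumulative 38844
Total: 38844 scalar multiplications.

38844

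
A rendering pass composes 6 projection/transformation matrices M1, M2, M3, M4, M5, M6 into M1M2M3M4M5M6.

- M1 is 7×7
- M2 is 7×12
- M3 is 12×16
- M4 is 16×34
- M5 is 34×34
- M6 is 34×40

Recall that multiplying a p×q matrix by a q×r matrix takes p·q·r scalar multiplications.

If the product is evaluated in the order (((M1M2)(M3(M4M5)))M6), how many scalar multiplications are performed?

(M1M2): 7×7 by 7×12 → 7×12, cost 7·7·12 = 588
(M4M5): 16×34 by 34×34 → 16×34, cost 16·34·34 = 18496
(M3(M4M5)): 12×16 by 16×34 → 12×34, cost 12·16·34 = 6528; cumulative 25024
((M1M2)(M3(M4M5))): 7×12 by 12×34 → 7×34, cost 7·12·34 = 2856; cumulative 28468
(((M1M2)(M3(M4M5)))M6): 7×34 by 34×40 → 7×40, cost 7·34·40 = 9520; cumulative 37988
Total: 37988 scalar multiplications.

37988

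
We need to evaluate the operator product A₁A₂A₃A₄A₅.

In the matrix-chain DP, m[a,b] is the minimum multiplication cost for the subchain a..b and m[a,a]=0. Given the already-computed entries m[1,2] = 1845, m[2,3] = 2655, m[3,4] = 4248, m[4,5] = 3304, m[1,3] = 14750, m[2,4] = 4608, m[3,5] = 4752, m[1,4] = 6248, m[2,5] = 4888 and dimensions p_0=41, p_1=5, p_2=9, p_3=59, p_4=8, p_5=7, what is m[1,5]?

6323

m[1,5] = min over k∈[1,4] of m[1,k]+m[k+1,5]+p_{0}·p_k·p_{5}.
k=1: 0 + 4888 + 41·5·7 = 6323; k=2: 1845 + 4752 + 41·9·7 = 9180; k=3: 14750 + 3304 + 41·59·7 = 34987; k=4: 6248 + 0 + 41·8·7 = 8544.
Minimum: 6323 at k=1.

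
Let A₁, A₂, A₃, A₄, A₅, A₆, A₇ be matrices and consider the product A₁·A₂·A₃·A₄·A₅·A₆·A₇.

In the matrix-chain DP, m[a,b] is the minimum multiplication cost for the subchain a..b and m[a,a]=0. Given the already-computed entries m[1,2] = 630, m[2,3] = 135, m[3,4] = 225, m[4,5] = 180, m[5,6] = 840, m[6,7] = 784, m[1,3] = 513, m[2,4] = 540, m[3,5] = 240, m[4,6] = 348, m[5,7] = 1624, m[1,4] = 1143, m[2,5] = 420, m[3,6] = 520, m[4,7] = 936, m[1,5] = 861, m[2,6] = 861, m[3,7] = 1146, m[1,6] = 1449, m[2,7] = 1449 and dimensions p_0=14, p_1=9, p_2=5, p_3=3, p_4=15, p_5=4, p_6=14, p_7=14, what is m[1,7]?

m[1,7] = min over k∈[1,6] of m[1,k]+m[k+1,7]+p_{0}·p_k·p_{7}.
k=1: 0 + 1449 + 14·9·14 = 3213; k=2: 630 + 1146 + 14·5·14 = 2756; k=3: 513 + 936 + 14·3·14 = 2037; k=4: 1143 + 1624 + 14·15·14 = 5707; k=5: 861 + 784 + 14·4·14 = 2429; k=6: 1449 + 0 + 14·14·14 = 4193.
Minimum: 2037 at k=3.

2037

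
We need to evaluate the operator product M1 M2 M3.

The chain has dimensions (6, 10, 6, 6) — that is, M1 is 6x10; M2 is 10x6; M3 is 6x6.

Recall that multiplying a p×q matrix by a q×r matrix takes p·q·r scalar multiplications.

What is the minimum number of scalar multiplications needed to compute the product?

576

Order (M1 (M2 M3)): (M2 M3): 10×6 by 6×6 → 10×6, cost 10·6·6 = 360; (M1 (M2 M3)): 6×10 by 10×6 → 6×6, cost 6·10·6 = 360; cumulative 720. Total 720.
Order ((M1 M2) M3): (M1 M2): 6×10 by 10×6 → 6×6, cost 6·10·6 = 360; ((M1 M2) M3): 6×6 by 6×6 → 6×6, cost 6·6·6 = 216; cumulative 576. Total 576.
Minimum: 576.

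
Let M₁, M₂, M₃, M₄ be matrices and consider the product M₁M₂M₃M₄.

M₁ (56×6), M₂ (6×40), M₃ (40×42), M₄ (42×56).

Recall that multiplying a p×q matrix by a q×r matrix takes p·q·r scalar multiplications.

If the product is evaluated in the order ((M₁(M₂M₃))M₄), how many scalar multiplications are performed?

155904

(M₂M₃): 6×40 by 40×42 → 6×42, cost 6·40·42 = 10080
(M₁(M₂M₃)): 56×6 by 6×42 → 56×42, cost 56·6·42 = 14112; cumulative 24192
((M₁(M₂M₃))M₄): 56×42 by 42×56 → 56×56, cost 56·42·56 = 131712; cumulative 155904
Total: 155904 scalar multiplications.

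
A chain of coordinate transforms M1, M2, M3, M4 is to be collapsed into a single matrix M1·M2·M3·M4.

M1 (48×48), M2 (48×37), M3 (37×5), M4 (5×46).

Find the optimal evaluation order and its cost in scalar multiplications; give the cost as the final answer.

31440

Adjacent pairs: M1M2 = 48·48·37 = 85248; M2M3 = 48·37·5 = 8880; M3M4 = 37·5·46 = 8510.
Length 3: M1..M3: k=1: 0+8880+48·48·5=20400; k=2: 85248+0+48·37·5=94128 → min 20400 | M2..M4: k=2: 0+8510+48·37·46=90206; k=3: 8880+0+48·5·46=19920 → min 19920.
Length 4: M1..M4: k=1: 0+19920+48·48·46=125904; k=2: 85248+8510+48·37·46=175454; k=3: 20400+0+48·5·46=31440 → min 31440.
Optimal parenthesization: ((M1·(M2·M3))·M4) with cost 31440.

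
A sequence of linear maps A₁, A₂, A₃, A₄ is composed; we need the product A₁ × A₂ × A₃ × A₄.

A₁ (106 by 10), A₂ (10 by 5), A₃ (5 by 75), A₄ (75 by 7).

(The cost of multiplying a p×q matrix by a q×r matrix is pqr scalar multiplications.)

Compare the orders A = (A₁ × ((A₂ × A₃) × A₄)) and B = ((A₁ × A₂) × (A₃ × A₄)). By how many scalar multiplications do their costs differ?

Order A = (A₁ × ((A₂ × A₃) × A₄)): (A₂ × A₃): 10×5 by 5×75 → 10×75, cost 10·5·75 = 3750; ((A₂ × A₃) × A₄): 10×75 by 75×7 → 10×7, cost 10·75·7 = 5250; cumulative 9000; (A₁ × ((A₂ × A₃) × A₄)): 106×10 by 10×7 → 106×7, cost 106·10·7 = 7420; cumulative 16420. Total 16420.
Order B = ((A₁ × A₂) × (A₃ × A₄)): (A₁ × A₂): 106×10 by 10×5 → 106×5, cost 106·10·5 = 5300; (A₃ × A₄): 5×75 by 75×7 → 5×7, cost 5·75·7 = 2625; ((A₁ × A₂) × (A₃ × A₄)): 106×5 by 5×7 → 106×7, cost 106·5·7 = 3710; cumulative 11635. Total 11635.
Difference: |16420 − 11635| = 4785.

4785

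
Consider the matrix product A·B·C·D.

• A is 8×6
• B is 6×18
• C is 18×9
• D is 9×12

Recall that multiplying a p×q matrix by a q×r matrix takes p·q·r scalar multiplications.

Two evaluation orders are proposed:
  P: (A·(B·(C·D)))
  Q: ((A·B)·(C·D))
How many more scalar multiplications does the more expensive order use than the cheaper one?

Order P = (A·(B·(C·D))): (C·D): 18×9 by 9×12 → 18×12, cost 18·9·12 = 1944; (B·(C·D)): 6×18 by 18×12 → 6×12, cost 6·18·12 = 1296; cumulative 3240; (A·(B·(C·D))): 8×6 by 6×12 → 8×12, cost 8·6·12 = 576; cumulative 3816. Total 3816.
Order Q = ((A·B)·(C·D)): (A·B): 8×6 by 6×18 → 8×18, cost 8·6·18 = 864; (C·D): 18×9 by 9×12 → 18×12, cost 18·9·12 = 1944; ((A·B)·(C·D)): 8×18 by 18×12 → 8×12, cost 8·18·12 = 1728; cumulative 4536. Total 4536.
Difference: |3816 − 4536| = 720.

720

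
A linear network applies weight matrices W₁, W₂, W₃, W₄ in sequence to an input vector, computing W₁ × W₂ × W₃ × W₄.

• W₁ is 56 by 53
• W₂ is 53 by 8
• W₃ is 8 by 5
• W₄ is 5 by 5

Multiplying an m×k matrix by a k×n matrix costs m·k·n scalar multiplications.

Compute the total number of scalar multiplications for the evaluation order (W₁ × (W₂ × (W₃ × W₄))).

17160

(W₃ × W₄): 8×5 by 5×5 → 8×5, cost 8·5·5 = 200
(W₂ × (W₃ × W₄)): 53×8 by 8×5 → 53×5, cost 53·8·5 = 2120; cumulative 2320
(W₁ × (W₂ × (W₃ × W₄))): 56×53 by 53×5 → 56×5, cost 56·53·5 = 14840; cumulative 17160
Total: 17160 scalar multiplications.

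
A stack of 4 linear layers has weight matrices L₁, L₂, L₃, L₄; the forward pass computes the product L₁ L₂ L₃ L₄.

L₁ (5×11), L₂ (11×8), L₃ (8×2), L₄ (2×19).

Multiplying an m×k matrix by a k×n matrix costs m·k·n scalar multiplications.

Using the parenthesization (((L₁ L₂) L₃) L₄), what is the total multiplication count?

710

(L₁ L₂): 5×11 by 11×8 → 5×8, cost 5·11·8 = 440
((L₁ L₂) L₃): 5×8 by 8×2 → 5×2, cost 5·8·2 = 80; cumulative 520
(((L₁ L₂) L₃) L₄): 5×2 by 2×19 → 5×19, cost 5·2·19 = 190; cumulative 710
Total: 710 scalar multiplications.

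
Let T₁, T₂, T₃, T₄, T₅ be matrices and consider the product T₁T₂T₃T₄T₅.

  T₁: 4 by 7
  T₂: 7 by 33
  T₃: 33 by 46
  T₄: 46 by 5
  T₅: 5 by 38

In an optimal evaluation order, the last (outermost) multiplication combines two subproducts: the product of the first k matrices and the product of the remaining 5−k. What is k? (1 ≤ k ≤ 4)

4

Adjacent pairs: T₁T₂ = 4·7·33 = 924; T₂T₃ = 7·33·46 = 10626; T₃T₄ = 33·46·5 = 7590; T₄T₅ = 46·5·38 = 8740.
Length 3: T₁..T₃: k=1: 0+10626+4·7·46=11914; k=2: 924+0+4·33·46=6996 → min 6996 | T₂..T₄: k=2: 0+7590+7·33·5=8745; k=3: 10626+0+7·46·5=12236 → min 8745 | T₃..T₅: k=3: 0+8740+33·46·38=66424; k=4: 7590+0+33·5·38=13860 → min 13860.
Length 4: T₁..T₄: k=1: 0+8745+4·7·5=8885; k=2: 924+7590+4·33·5=9174; k=3: 6996+0+4·46·5=7916 → min 7916 | T₂..T₅: k=2: 0+13860+7·33·38=22638; k=3: 10626+8740+7·46·38=31602; k=4: 8745+0+7·5·38=10075 → min 10075.
Top-level splits: k=1: (T₁..T₁)·(T₂..T₅) → 0+10075+4·7·38 = 11139; k=2: (T₁..T₂)·(T₃..T₅) → 924+13860+4·33·38 = 19800; k=3: (T₁..T₃)·(T₄..T₅) → 6996+8740+4·46·38 = 22728; k=4: (T₁..T₄)·(T₅..T₅) → 7916+0+4·5·38 = 8676.
Best split is after T₄, i.e. k = 4.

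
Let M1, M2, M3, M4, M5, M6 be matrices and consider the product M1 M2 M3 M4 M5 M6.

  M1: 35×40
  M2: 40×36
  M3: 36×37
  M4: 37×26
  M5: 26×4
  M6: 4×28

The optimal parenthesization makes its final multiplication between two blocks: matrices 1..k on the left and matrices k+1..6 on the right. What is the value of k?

Adjacent pairs: M1M2 = 35·40·36 = 50400; M2M3 = 40·36·37 = 53280; M3M4 = 36·37·26 = 34632; M4M5 = 37·26·4 = 3848; M5M6 = 26·4·28 = 2912.
Length 3: M1..M3: k=1: 0+53280+35·40·37=105080; k=2: 50400+0+35·36·37=97020 → min 97020 | M2..M4: k=2: 0+34632+40·36·26=72072; k=3: 53280+0+40·37·26=91760 → min 72072 | M3..M5: k=3: 0+3848+36·37·4=9176; k=4: 34632+0+36·26·4=38376 → min 9176 | M4..M6: k=4: 0+2912+37·26·28=29848; k=5: 3848+0+37·4·28=7992 → min 7992.
Length 4: M1..M4: k=1: 0+72072+35·40·26=108472; k=2: 50400+34632+35·36·26=117792; k=3: 97020+0+35·37·26=130690 → min 108472 | M2..M5: k=2: 0+9176+40·36·4=14936; k=3: 53280+3848+40·37·4=63048; k=4: 72072+0+40·26·4=76232 → min 14936 | M3..M6: k=3: 0+7992+36·37·28=45288; k=4: 34632+2912+36·26·28=63752; k=5: 9176+0+36·4·28=13208 → min 13208.
Length 5: M1..M5: k=1: 0+14936+35·40·4=20536; k=2: 50400+9176+35·36·4=64616; k=3: 97020+3848+35·37·4=106048; k=4: 108472+0+35·26·4=112112 → min 20536 | M2..M6: k=2: 0+13208+40·36·28=53528; k=3: 53280+7992+40·37·28=102712; k=4: 72072+2912+40·26·28=104104; k=5: 14936+0+40·4·28=19416 → min 19416.
Top-level splits: k=1: (M1..M1)·(M2..M6) → 0+19416+35·40·28 = 58616; k=2: (M1..M2)·(M3..M6) → 50400+13208+35·36·28 = 98888; k=3: (M1..M3)·(M4..M6) → 97020+7992+35·37·28 = 141272; k=4: (M1..M4)·(M5..M6) → 108472+2912+35·26·28 = 136864; k=5: (M1..M5)·(M6..M6) → 20536+0+35·4·28 = 24456.
Best split is after M5, i.e. k = 5.

5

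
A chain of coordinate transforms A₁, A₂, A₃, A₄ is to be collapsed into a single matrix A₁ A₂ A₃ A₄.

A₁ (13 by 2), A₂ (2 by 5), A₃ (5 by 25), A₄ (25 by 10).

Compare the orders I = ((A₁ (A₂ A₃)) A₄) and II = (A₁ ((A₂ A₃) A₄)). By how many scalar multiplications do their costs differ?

3140

Order I = ((A₁ (A₂ A₃)) A₄): (A₂ A₃): 2×5 by 5×25 → 2×25, cost 2·5·25 = 250; (A₁ (A₂ A₃)): 13×2 by 2×25 → 13×25, cost 13·2·25 = 650; cumulative 900; ((A₁ (A₂ A₃)) A₄): 13×25 by 25×10 → 13×10, cost 13·25·10 = 3250; cumulative 4150. Total 4150.
Order II = (A₁ ((A₂ A₃) A₄)): (A₂ A₃): 2×5 by 5×25 → 2×25, cost 2·5·25 = 250; ((A₂ A₃) A₄): 2×25 by 25×10 → 2×10, cost 2·25·10 = 500; cumulative 750; (A₁ ((A₂ A₃) A₄)): 13×2 by 2×10 → 13×10, cost 13·2·10 = 260; cumulative 1010. Total 1010.
Difference: |4150 − 1010| = 3140.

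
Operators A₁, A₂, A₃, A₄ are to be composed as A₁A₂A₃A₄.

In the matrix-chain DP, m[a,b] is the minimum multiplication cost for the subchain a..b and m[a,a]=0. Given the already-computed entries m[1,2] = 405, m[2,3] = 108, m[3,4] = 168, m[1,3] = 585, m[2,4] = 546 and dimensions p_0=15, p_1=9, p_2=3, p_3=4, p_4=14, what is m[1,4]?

1203

m[1,4] = min over k∈[1,3] of m[1,k]+m[k+1,4]+p_{0}·p_k·p_{4}.
k=1: 0 + 546 + 15·9·14 = 2436; k=2: 405 + 168 + 15·3·14 = 1203; k=3: 585 + 0 + 15·4·14 = 1425.
Minimum: 1203 at k=2.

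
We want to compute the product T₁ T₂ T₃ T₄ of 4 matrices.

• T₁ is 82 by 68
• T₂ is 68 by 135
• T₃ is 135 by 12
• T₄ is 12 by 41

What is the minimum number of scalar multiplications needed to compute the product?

Adjacent pairs: T₁T₂ = 82·68·135 = 752760; T₂T₃ = 68·135·12 = 110160; T₃T₄ = 135·12·41 = 66420.
Length 3: T₁..T₃: k=1: 0+110160+82·68·12=177072; k=2: 752760+0+82·135·12=885600 → min 177072 | T₂..T₄: k=2: 0+66420+68·135·41=442800; k=3: 110160+0+68·12·41=143616 → min 143616.
Length 4: T₁..T₄: k=1: 0+143616+82·68·41=372232; k=2: 752760+66420+82·135·41=1273050; k=3: 177072+0+82·12·41=217416 → min 217416.
Optimal order: ((T₁ (T₂ T₃)) T₄) with cost 217416.

217416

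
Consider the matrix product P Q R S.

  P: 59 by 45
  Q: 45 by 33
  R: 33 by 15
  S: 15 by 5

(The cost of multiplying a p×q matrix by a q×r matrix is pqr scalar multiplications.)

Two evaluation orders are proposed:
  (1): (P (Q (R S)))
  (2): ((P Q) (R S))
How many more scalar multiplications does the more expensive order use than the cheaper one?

Order (1) = (P (Q (R S))): (R S): 33×15 by 15×5 → 33×5, cost 33·15·5 = 2475; (Q (R S)): 45×33 by 33×5 → 45×5, cost 45·33·5 = 7425; cumulative 9900; (P (Q (R S))): 59×45 by 45×5 → 59×5, cost 59·45·5 = 13275; cumulative 23175. Total 23175.
Order (2) = ((P Q) (R S)): (P Q): 59×45 by 45×33 → 59×33, cost 59·45·33 = 87615; (R S): 33×15 by 15×5 → 33×5, cost 33·15·5 = 2475; ((P Q) (R S)): 59×33 by 33×5 → 59×5, cost 59·33·5 = 9735; cumulative 99825. Total 99825.
Difference: |23175 − 99825| = 76650.

76650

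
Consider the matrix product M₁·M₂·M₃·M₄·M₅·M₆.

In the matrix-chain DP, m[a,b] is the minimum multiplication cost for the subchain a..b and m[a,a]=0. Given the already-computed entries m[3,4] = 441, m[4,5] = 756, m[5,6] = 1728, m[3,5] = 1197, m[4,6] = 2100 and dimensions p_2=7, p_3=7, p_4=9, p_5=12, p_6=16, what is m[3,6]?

m[3,6] = min over k∈[3,5] of m[3,k]+m[k+1,6]+p_{2}·p_k·p_{6}.
k=3: 0 + 2100 + 7·7·16 = 2884; k=4: 441 + 1728 + 7·9·16 = 3177; k=5: 1197 + 0 + 7·12·16 = 2541.
Minimum: 2541 at k=5.

2541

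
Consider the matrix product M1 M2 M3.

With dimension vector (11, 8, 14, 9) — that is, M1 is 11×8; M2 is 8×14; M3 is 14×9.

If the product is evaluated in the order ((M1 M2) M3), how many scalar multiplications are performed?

2618

(M1 M2): 11×8 by 8×14 → 11×14, cost 11·8·14 = 1232
((M1 M2) M3): 11×14 by 14×9 → 11×9, cost 11·14·9 = 1386; cumulative 2618
Total: 2618 scalar multiplications.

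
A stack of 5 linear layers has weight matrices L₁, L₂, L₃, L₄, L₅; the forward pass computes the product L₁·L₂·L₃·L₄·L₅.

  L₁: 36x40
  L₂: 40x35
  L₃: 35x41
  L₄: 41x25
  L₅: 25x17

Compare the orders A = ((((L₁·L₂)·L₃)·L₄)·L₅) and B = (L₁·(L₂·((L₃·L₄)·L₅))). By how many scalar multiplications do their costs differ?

Order A = ((((L₁·L₂)·L₃)·L₄)·L₅): (L₁·L₂): 36×40 by 40×35 → 36×35, cost 36·40·35 = 50400; ((L₁·L₂)·L₃): 36×35 by 35×41 → 36×41, cost 36·35·41 = 51660; cumulative 102060; (((L₁·L₂)·L₃)·L₄): 36×41 by 41×25 → 36×25, cost 36·41·25 = 36900; cumulative 138960; ((((L₁·L₂)·L₃)·L₄)·L₅): 36×25 by 25×17 → 36×17, cost 36·25·17 = 15300; cumulative 154260. Total 154260.
Order B = (L₁·(L₂·((L₃·L₄)·L₅))): (L₃·L₄): 35×41 by 41×25 → 35×25, cost 35·41·25 = 35875; ((L₃·L₄)·L₅): 35×25 by 25×17 → 35×17, cost 35·25·17 = 14875; cumulative 50750; (L₂·((L₃·L₄)·L₅)): 40×35 by 35×17 → 40×17, cost 40·35·17 = 23800; cumulative 74550; (L₁·(L₂·((L₃·L₄)·L₅))): 36×40 by 40×17 → 36×17, cost 36·40·17 = 24480; cumulative 99030. Total 99030.
Difference: |154260 − 99030| = 55230.

55230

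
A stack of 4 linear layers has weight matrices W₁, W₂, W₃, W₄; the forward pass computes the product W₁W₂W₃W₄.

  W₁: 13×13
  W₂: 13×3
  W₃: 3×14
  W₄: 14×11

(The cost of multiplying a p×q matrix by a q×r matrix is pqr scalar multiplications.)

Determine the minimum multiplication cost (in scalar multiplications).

1398

Adjacent pairs: W₁W₂ = 13·13·3 = 507; W₂W₃ = 13·3·14 = 546; W₃W₄ = 3·14·11 = 462.
Length 3: W₁..W₃: k=1: 0+546+13·13·14=2912; k=2: 507+0+13·3·14=1053 → min 1053 | W₂..W₄: k=2: 0+462+13·3·11=891; k=3: 546+0+13·14·11=2548 → min 891.
Length 4: W₁..W₄: k=1: 0+891+13·13·11=2750; k=2: 507+462+13·3·11=1398; k=3: 1053+0+13·14·11=3055 → min 1398.
Optimal order: ((W₁W₂)(W₃W₄)) with cost 1398.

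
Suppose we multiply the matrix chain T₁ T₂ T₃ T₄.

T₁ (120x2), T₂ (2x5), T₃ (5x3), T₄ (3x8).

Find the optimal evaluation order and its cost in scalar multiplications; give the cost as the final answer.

Adjacent pairs: T₁T₂ = 120·2·5 = 1200; T₂T₃ = 2·5·3 = 30; T₃T₄ = 5·3·8 = 120.
Length 3: T₁..T₃: k=1: 0+30+120·2·3=750; k=2: 1200+0+120·5·3=3000 → min 750 | T₂..T₄: k=2: 0+120+2·5·8=200; k=3: 30+0+2·3·8=78 → min 78.
Length 4: T₁..T₄: k=1: 0+78+120·2·8=1998; k=2: 1200+120+120·5·8=6120; k=3: 750+0+120·3·8=3630 → min 1998.
Optimal parenthesization: (T₁ ((T₂ T₃) T₄)) with cost 1998.

1998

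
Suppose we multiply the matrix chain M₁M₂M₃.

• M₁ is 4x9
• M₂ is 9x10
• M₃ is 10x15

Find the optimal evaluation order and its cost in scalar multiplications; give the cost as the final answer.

960

(M₁(M₂M₃)): cost 1890.
((M₁M₂)M₃): cost 960.
Optimal: ((M₁M₂)M₃) with cost 960.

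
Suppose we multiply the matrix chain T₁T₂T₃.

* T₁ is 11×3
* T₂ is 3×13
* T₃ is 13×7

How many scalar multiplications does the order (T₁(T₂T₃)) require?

504

(T₂T₃): 3×13 by 13×7 → 3×7, cost 3·13·7 = 273
(T₁(T₂T₃)): 11×3 by 3×7 → 11×7, cost 11·3·7 = 231; cumulative 504
Total: 504 scalar multiplications.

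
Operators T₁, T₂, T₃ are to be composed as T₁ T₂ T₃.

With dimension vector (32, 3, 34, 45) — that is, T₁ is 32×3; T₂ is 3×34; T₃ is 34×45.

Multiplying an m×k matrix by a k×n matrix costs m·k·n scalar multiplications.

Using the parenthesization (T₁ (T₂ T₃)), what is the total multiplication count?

(T₂ T₃): 3×34 by 34×45 → 3×45, cost 3·34·45 = 4590
(T₁ (T₂ T₃)): 32×3 by 3×45 → 32×45, cost 32·3·45 = 4320; cumulative 8910
Total: 8910 scalar multiplications.

8910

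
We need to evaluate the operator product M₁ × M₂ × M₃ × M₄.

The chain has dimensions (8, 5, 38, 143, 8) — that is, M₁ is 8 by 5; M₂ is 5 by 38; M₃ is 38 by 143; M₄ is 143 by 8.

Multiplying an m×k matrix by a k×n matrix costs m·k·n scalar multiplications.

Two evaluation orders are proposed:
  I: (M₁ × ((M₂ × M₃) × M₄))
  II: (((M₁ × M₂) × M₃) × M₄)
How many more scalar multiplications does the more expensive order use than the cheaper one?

Order I = (M₁ × ((M₂ × M₃) × M₄)): (M₂ × M₃): 5×38 by 38×143 → 5×143, cost 5·38·143 = 27170; ((M₂ × M₃) × M₄): 5×143 by 143×8 → 5×8, cost 5·143·8 = 5720; cumulative 32890; (M₁ × ((M₂ × M₃) × M₄)): 8×5 by 5×8 → 8×8, cost 8·5·8 = 320; cumulative 33210. Total 33210.
Order II = (((M₁ × M₂) × M₃) × M₄): (M₁ × M₂): 8×5 by 5×38 → 8×38, cost 8·5·38 = 1520; ((M₁ × M₂) × M₃): 8×38 by 38×143 → 8×143, cost 8·38·143 = 43472; cumulative 44992; (((M₁ × M₂) × M₃) × M₄): 8×143 by 143×8 → 8×8, cost 8·143·8 = 9152; cumulative 54144. Total 54144.
Difference: |33210 − 54144| = 20934.

20934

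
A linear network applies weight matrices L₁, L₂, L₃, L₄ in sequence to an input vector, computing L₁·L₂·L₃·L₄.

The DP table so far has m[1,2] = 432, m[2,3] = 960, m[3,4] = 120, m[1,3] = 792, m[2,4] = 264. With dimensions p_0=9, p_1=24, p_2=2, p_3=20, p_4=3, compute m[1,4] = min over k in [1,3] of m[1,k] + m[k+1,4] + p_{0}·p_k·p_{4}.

606

m[1,4] = min over k∈[1,3] of m[1,k]+m[k+1,4]+p_{0}·p_k·p_{4}.
k=1: 0 + 264 + 9·24·3 = 912; k=2: 432 + 120 + 9·2·3 = 606; k=3: 792 + 0 + 9·20·3 = 1332.
Minimum: 606 at k=2.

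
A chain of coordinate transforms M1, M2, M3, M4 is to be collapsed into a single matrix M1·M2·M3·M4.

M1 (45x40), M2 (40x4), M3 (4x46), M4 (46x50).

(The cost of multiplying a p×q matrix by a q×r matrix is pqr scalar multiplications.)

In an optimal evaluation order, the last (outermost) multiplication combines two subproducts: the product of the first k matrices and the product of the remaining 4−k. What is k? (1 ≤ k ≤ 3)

Adjacent pairs: M1M2 = 45·40·4 = 7200; M2M3 = 40·4·46 = 7360; M3M4 = 4·46·50 = 9200.
Length 3: M1..M3: k=1: 0+7360+45·40·46=90160; k=2: 7200+0+45·4·46=15480 → min 15480 | M2..M4: k=2: 0+9200+40·4·50=17200; k=3: 7360+0+40·46·50=99360 → min 17200.
Top-level splits: k=1: (M1..M1)·(M2..M4) → 0+17200+45·40·50 = 107200; k=2: (M1..M2)·(M3..M4) → 7200+9200+45·4·50 = 25400; k=3: (M1..M3)·(M4..M4) → 15480+0+45·46·50 = 118980.
Best split is after M2, i.e. k = 2.

2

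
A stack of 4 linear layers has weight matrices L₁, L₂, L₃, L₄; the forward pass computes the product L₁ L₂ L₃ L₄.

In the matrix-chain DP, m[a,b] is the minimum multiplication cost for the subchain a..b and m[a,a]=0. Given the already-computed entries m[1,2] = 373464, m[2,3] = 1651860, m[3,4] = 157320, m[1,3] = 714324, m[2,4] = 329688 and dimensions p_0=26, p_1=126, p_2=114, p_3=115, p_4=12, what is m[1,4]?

369000

m[1,4] = min over k∈[1,3] of m[1,k]+m[k+1,4]+p_{0}·p_k·p_{4}.
k=1: 0 + 329688 + 26·126·12 = 369000; k=2: 373464 + 157320 + 26·114·12 = 566352; k=3: 714324 + 0 + 26·115·12 = 750204.
Minimum: 369000 at k=1.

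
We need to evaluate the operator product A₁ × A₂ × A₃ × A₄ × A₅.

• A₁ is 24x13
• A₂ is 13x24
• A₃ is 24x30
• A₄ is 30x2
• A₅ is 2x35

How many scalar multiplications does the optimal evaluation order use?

4368

Adjacent pairs: A₁A₂ = 24·13·24 = 7488; A₂A₃ = 13·24·30 = 9360; A₃A₄ = 24·30·2 = 1440; A₄A₅ = 30·2·35 = 2100.
Length 3: A₁..A₃: k=1: 0+9360+24·13·30=18720; k=2: 7488+0+24·24·30=24768 → min 18720 | A₂..A₄: k=2: 0+1440+13·24·2=2064; k=3: 9360+0+13·30·2=10140 → min 2064 | A₃..A₅: k=3: 0+2100+24·30·35=27300; k=4: 1440+0+24·2·35=3120 → min 3120.
Length 4: A₁..A₄: k=1: 0+2064+24·13·2=2688; k=2: 7488+1440+24·24·2=10080; k=3: 18720+0+24·30·2=20160 → min 2688 | A₂..A₅: k=2: 0+3120+13·24·35=14040; k=3: 9360+2100+13·30·35=25110; k=4: 2064+0+13·2·35=2974 → min 2974.
Length 5: A₁..A₅: k=1: 0+2974+24·13·35=13894; k=2: 7488+3120+24·24·35=30768; k=3: 18720+2100+24·30·35=46020; k=4: 2688+0+24·2·35=4368 → min 4368.
Optimal order: ((A₁ × (A₂ × (A₃ × A₄))) × A₅) with cost 4368.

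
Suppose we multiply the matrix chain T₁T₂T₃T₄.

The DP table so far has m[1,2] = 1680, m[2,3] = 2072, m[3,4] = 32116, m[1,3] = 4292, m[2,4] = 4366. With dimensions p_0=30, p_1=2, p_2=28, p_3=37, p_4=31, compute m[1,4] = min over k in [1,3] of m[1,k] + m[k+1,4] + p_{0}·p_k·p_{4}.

m[1,4] = min over k∈[1,3] of m[1,k]+m[k+1,4]+p_{0}·p_k·p_{4}.
k=1: 0 + 4366 + 30·2·31 = 6226; k=2: 1680 + 32116 + 30·28·31 = 59836; k=3: 4292 + 0 + 30·37·31 = 38702.
Minimum: 6226 at k=1.

6226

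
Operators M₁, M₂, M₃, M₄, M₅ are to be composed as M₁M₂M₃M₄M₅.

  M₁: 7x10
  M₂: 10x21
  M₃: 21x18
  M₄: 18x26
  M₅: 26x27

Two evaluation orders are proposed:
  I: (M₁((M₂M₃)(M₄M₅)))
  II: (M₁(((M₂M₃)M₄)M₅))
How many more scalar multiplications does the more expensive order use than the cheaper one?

5796

Order I = (M₁((M₂M₃)(M₄M₅))): (M₂M₃): 10×21 by 21×18 → 10×18, cost 10·21·18 = 3780; (M₄M₅): 18×26 by 26×27 → 18×27, cost 18·26·27 = 12636; ((M₂M₃)(M₄M₅)): 10×18 by 18×27 → 10×27, cost 10·18·27 = 4860; cumulative 21276; (M₁((M₂M₃)(M₄M₅))): 7×10 by 10×27 → 7×27, cost 7·10·27 = 1890; cumulative 23166. Total 23166.
Order II = (M₁(((M₂M₃)M₄)M₅)): (M₂M₃): 10×21 by 21×18 → 10×18, cost 10·21·18 = 3780; ((M₂M₃)M₄): 10×18 by 18×26 → 10×26, cost 10·18·26 = 4680; cumulative 8460; (((M₂M₃)M₄)M₅): 10×26 by 26×27 → 10×27, cost 10·26·27 = 7020; cumulative 15480; (M₁(((M₂M₃)M₄)M₅)): 7×10 by 10×27 → 7×27, cost 7·10·27 = 1890; cumulative 17370. Total 17370.
Difference: |23166 − 17370| = 5796.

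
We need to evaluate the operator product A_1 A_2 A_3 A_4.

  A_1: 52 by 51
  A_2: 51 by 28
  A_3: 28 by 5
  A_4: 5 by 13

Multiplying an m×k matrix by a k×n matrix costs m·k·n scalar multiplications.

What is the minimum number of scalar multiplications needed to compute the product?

23780

Adjacent pairs: A_1A_2 = 52·51·28 = 74256; A_2A_3 = 51·28·5 = 7140; A_3A_4 = 28·5·13 = 1820.
Length 3: A_1..A_3: k=1: 0+7140+52·51·5=20400; k=2: 74256+0+52·28·5=81536 → min 20400 | A_2..A_4: k=2: 0+1820+51·28·13=20384; k=3: 7140+0+51·5·13=10455 → min 10455.
Length 4: A_1..A_4: k=1: 0+10455+52·51·13=44931; k=2: 74256+1820+52·28·13=95004; k=3: 20400+0+52·5·13=23780 → min 23780.
Optimal order: ((A_1 (A_2 A_3)) A_4) with cost 23780.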